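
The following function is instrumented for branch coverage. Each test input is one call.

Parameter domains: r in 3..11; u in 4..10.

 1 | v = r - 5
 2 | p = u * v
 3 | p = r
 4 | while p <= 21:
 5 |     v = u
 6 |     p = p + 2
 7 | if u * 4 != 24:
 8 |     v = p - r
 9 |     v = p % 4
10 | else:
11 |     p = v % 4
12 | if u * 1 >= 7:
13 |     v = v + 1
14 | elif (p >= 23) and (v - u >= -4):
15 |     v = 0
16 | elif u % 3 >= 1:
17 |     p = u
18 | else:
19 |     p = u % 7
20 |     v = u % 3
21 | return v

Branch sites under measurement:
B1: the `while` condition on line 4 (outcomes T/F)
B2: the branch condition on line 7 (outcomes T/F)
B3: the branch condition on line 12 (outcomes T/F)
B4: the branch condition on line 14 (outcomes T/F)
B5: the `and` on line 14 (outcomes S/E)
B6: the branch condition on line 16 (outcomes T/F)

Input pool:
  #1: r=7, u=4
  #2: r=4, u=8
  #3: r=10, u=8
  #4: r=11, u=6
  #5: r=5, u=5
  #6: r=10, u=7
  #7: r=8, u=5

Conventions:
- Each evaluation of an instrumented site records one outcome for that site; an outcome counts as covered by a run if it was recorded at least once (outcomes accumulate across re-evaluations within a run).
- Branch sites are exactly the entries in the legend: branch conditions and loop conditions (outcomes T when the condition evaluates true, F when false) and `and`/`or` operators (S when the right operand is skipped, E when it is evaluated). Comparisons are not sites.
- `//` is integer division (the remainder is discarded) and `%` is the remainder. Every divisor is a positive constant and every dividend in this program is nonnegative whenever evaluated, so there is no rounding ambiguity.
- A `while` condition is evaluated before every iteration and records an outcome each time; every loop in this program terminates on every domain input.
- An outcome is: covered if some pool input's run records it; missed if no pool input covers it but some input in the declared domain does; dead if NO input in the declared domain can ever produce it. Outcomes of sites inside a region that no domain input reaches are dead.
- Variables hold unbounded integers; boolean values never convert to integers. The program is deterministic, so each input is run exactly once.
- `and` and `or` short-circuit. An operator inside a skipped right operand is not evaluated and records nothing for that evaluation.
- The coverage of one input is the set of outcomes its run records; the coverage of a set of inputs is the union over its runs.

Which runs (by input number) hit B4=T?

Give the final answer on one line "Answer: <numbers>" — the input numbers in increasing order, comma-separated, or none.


input #1 (r=7, u=4): hits B4=T
input #2 (r=4, u=8): never hits B4=T
input #3 (r=10, u=8): never hits B4=T
input #4 (r=11, u=6): never hits B4=T
input #5 (r=5, u=5): hits B4=T
input #6 (r=10, u=7): never hits B4=T
input #7 (r=8, u=5): never hits B4=T
Answer: 1, 5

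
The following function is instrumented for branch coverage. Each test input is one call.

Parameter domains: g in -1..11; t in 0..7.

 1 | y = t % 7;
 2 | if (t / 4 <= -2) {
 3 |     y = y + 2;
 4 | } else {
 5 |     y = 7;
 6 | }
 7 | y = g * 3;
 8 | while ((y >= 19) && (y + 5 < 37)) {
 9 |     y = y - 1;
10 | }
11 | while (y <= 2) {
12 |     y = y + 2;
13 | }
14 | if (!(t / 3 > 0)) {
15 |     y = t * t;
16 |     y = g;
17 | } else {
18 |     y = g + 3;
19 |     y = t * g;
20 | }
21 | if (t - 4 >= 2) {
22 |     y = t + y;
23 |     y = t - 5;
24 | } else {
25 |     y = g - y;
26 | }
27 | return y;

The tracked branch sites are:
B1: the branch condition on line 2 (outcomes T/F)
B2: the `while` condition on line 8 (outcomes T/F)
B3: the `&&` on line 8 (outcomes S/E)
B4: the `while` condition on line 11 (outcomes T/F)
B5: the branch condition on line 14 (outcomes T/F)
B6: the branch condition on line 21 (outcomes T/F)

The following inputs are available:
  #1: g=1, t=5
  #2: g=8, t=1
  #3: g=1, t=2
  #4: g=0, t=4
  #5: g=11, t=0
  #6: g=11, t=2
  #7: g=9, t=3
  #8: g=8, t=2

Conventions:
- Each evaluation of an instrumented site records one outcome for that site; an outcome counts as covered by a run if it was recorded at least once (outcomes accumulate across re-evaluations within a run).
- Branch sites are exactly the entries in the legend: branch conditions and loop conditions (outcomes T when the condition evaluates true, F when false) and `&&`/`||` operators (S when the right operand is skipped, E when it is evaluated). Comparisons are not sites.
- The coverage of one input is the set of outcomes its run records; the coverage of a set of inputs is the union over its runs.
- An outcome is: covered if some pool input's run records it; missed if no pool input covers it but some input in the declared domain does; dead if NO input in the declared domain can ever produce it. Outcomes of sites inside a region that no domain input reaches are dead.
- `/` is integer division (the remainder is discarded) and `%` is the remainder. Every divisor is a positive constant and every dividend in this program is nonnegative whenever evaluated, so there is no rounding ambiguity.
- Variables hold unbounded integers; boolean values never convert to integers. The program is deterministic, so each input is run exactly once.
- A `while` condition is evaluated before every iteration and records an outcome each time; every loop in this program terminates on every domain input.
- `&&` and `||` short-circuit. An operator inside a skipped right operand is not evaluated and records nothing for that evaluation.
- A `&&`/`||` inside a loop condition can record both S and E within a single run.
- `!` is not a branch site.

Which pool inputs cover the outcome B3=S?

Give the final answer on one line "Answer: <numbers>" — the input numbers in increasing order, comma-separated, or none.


input #1 (g=1, t=5): records B3=S
input #2 (g=8, t=1): records B3=S
input #3 (g=1, t=2): records B3=S
input #4 (g=0, t=4): records B3=S
input #5 (g=11, t=0): does not record B3=S
input #6 (g=11, t=2): does not record B3=S
input #7 (g=9, t=3): records B3=S
input #8 (g=8, t=2): records B3=S
Answer: 1, 2, 3, 4, 7, 8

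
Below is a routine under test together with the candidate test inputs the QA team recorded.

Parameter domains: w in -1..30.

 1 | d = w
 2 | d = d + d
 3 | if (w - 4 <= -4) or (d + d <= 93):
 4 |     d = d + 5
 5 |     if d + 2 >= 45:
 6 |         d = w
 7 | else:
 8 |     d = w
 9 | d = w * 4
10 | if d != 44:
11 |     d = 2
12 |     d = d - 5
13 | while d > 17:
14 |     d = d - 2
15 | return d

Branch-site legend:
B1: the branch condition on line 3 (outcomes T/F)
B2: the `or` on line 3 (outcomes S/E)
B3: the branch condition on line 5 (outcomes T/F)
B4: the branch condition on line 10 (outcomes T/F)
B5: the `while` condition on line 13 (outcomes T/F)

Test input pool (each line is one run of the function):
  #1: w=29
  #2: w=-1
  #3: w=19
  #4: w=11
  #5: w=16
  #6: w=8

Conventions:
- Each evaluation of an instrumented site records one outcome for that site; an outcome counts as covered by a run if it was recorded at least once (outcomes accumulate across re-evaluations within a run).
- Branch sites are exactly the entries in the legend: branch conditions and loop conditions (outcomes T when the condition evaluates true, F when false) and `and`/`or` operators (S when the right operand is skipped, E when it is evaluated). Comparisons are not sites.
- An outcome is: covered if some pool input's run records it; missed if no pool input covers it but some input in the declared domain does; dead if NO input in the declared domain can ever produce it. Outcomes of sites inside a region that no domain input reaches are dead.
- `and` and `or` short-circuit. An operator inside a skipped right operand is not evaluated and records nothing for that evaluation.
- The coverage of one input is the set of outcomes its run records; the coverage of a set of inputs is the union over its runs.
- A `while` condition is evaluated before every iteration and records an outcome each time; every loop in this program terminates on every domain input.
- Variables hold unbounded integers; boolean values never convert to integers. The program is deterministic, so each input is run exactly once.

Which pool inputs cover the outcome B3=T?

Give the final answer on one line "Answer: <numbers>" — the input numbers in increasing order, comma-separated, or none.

input #1 (w=29): does not produce B3=T
input #2 (w=-1): does not produce B3=T
input #3 (w=19): produces B3=T
input #4 (w=11): does not produce B3=T
input #5 (w=16): does not produce B3=T
input #6 (w=8): does not produce B3=T

Answer: 3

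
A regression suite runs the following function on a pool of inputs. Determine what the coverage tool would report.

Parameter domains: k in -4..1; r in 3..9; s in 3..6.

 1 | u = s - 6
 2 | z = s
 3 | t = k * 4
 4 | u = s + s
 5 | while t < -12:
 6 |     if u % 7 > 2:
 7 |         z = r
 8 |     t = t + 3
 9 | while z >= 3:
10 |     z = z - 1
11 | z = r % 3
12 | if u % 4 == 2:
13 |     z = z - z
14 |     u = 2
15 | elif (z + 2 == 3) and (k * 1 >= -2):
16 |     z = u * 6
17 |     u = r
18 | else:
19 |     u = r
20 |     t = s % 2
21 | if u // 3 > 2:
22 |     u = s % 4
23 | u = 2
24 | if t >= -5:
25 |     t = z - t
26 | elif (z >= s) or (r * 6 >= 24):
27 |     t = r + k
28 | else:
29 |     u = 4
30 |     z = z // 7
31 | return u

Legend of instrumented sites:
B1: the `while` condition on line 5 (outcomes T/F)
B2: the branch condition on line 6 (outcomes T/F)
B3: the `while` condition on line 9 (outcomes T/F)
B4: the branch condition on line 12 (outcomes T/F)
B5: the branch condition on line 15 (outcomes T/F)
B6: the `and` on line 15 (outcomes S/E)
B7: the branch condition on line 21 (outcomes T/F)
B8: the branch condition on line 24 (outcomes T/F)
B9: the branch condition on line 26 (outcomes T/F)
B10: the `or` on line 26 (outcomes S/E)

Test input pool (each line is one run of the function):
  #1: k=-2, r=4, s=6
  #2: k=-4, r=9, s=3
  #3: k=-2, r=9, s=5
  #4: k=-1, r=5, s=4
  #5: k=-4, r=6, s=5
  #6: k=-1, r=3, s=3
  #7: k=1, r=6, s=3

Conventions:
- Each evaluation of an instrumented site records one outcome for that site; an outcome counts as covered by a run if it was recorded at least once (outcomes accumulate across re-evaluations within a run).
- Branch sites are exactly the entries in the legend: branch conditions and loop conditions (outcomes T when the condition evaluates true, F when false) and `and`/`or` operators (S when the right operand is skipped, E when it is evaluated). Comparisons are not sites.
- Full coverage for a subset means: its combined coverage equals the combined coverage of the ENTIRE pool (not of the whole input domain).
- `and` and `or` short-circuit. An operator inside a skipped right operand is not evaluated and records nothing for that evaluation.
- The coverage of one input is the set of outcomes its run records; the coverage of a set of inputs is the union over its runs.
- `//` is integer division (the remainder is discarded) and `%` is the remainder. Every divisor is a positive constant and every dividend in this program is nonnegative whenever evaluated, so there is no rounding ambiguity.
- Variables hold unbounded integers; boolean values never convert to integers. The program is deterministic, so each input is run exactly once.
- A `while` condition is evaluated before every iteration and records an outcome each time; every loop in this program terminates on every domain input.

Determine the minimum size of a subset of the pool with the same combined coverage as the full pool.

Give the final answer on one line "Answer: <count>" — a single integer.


#1 (k=-2, r=4, s=6) -> B1->F, B3->T, B3->T, B3->T, B3->T, B3->F, B4->F, B6->E, B5->T, B7->F, B8->F, B10->S, B9->T; covered: B1=F, B3=T, B3=F, B4=F, B5=T, B6=E, B7=F, B8=F, B9=T, B10=S
#2 (k=-4, r=9, s=3) -> B1->T, B2->T, B1->T, B2->T, B1->F, B3->T, B3->T, B3->T, B3->T, B3->T, B3->T, B3->T, B3->F, B4->T, ...; covered: B1=T, B1=F, B2=T, B3=T, B3=F, B4=T, B7=F, B8=F, B9=T, B10=E
#3 (k=-2, r=9, s=5) -> B1->F, B3->T, B3->T, B3->T, B3->F, B4->T, B7->F, B8->F, B10->E, B9->T; covered: B1=F, B3=T, B3=F, B4=T, B7=F, B8=F, B9=T, B10=E
#4 (k=-1, r=5, s=4) -> B1->F, B3->T, B3->T, B3->F, B4->F, B6->S, B5->F, B7->F, B8->T; covered: B1=F, B3=T, B3=F, B4=F, B5=F, B6=S, B7=F, B8=T
#5 (k=-4, r=6, s=5) -> B1->T, B2->T, B1->T, B2->T, B1->F, B3->T, B3->T, B3->T, B3->T, B3->F, B4->T, B7->F, B8->F, B10->E, ...; covered: B1=T, B1=F, B2=T, B3=T, B3=F, B4=T, B7=F, B8=F, B9=T, B10=E
#6 (k=-1, r=3, s=3) -> B1->F, B3->T, B3->F, B4->T, B7->F, B8->T; covered: B1=F, B3=T, B3=F, B4=T, B7=F, B8=T
#7 (k=1, r=6, s=3) -> B1->F, B3->T, B3->F, B4->T, B7->F, B8->T; covered: B1=F, B3=T, B3=F, B4=T, B7=F, B8=T
pool-wide coverage (17 outcomes): B1=T, B1=F, B2=T, B3=T, B3=F, B4=T, B4=F, B5=T, B5=F, B6=S, B6=E, B7=F, B8=T, B8=F, B9=T, B10=S, B10=E
every size-1 subset falls short of the 17 outcomes (best: 10/17)
every size-2 subset falls short of the 17 outcomes (best: 14/17)
inputs {1, 2, 4} (size 3) cover everything; no size-3 subset with a lexicographically smaller index list covers all 17
Answer: 3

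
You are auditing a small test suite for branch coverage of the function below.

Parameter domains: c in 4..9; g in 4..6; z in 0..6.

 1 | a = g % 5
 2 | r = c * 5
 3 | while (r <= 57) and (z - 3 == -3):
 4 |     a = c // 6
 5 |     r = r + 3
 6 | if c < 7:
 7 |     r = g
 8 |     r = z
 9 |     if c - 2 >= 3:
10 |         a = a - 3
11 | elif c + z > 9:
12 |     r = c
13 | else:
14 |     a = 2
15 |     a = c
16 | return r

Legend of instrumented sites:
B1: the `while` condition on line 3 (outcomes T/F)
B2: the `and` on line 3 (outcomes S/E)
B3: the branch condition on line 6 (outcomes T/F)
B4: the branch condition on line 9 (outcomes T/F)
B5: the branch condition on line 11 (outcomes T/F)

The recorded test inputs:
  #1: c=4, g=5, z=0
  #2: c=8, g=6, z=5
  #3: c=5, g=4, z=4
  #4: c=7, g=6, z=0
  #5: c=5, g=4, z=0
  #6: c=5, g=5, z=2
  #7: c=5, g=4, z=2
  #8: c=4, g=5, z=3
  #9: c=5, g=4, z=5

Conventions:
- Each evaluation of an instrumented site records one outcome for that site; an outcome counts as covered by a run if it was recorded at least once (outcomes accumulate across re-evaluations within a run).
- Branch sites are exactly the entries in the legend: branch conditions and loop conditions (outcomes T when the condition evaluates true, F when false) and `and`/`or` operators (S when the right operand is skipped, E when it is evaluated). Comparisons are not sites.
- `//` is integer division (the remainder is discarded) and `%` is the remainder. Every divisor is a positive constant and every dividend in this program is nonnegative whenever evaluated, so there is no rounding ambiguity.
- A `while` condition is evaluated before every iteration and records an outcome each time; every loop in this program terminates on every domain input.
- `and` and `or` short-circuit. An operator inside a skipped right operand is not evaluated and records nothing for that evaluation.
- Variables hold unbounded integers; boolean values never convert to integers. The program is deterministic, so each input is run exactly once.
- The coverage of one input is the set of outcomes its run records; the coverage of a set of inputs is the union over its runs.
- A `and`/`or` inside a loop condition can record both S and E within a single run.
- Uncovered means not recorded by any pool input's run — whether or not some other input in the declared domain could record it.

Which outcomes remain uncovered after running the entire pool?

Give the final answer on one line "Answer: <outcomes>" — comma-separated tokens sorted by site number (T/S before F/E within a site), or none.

input #1 (c=4, g=5, z=0): covers B1=T, B1=F, B2=S, B2=E, B3=T, B4=F
input #2 (c=8, g=6, z=5): covers B1=F, B2=E, B3=F, B5=T
input #3 (c=5, g=4, z=4): covers B1=F, B2=E, B3=T, B4=T
input #4 (c=7, g=6, z=0): covers B1=T, B1=F, B2=S, B2=E, B3=F, B5=F
input #5 (c=5, g=4, z=0): covers B1=T, B1=F, B2=S, B2=E, B3=T, B4=T
input #6 (c=5, g=5, z=2): covers B1=F, B2=E, B3=T, B4=T
input #7 (c=5, g=4, z=2): covers B1=F, B2=E, B3=T, B4=T
input #8 (c=4, g=5, z=3): covers B1=F, B2=E, B3=T, B4=F
input #9 (c=5, g=4, z=5): covers B1=F, B2=E, B3=T, B4=T
union over the pool: B1=T, B1=F, B2=S, B2=E, B3=T, B3=F, B4=T, B4=F, B5=T, B5=F
uncovered (0 of 10): none

Answer: none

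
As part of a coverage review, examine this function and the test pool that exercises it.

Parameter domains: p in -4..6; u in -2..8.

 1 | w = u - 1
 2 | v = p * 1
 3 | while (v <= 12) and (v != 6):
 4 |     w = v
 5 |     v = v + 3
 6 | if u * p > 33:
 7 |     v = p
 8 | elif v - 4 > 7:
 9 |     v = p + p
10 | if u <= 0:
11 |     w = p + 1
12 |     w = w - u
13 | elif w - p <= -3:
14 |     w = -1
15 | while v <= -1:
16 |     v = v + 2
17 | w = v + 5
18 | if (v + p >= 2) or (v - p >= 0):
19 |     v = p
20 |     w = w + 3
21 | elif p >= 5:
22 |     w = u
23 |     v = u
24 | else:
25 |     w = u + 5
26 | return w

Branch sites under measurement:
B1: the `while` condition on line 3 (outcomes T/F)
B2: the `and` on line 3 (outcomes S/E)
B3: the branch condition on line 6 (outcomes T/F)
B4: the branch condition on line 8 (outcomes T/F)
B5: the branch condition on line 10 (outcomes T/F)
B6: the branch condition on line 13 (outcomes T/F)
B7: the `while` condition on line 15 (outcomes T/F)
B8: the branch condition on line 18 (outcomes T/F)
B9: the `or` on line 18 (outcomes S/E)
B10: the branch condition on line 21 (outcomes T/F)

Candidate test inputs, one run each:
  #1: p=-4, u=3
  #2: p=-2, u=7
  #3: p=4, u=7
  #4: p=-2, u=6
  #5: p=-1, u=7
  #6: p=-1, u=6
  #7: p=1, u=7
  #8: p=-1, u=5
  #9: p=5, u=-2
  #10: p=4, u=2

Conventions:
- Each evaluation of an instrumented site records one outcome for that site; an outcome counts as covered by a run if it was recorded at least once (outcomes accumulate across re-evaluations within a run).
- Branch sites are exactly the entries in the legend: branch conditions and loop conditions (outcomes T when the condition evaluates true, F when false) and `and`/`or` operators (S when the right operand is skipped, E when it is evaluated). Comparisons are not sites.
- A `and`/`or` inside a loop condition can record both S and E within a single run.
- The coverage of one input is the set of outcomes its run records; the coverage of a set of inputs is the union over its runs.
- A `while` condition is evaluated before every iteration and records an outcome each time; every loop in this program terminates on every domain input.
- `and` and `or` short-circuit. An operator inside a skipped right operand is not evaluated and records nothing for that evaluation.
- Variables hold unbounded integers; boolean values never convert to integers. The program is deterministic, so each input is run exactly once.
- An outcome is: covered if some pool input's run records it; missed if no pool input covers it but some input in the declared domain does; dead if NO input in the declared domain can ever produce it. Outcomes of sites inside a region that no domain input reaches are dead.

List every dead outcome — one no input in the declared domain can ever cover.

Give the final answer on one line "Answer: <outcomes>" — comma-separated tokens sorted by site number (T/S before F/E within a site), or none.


checking every outcome against all 121 domain inputs:
  B8=F: zero occurrences over every domain input -> dead
  B10=T: zero occurrences over every domain input -> dead
  B10=F: zero occurrences over every domain input -> dead
  reachable outcomes have witnesses, e.g. B1=T (e.g. p=-4, u=-2), B1=F (e.g. p=-4, u=-2), B2=S (e.g. p=-4, u=-2), B2=E (e.g. p=-4, u=-2)
Answer: B8=F, B10=T, B10=F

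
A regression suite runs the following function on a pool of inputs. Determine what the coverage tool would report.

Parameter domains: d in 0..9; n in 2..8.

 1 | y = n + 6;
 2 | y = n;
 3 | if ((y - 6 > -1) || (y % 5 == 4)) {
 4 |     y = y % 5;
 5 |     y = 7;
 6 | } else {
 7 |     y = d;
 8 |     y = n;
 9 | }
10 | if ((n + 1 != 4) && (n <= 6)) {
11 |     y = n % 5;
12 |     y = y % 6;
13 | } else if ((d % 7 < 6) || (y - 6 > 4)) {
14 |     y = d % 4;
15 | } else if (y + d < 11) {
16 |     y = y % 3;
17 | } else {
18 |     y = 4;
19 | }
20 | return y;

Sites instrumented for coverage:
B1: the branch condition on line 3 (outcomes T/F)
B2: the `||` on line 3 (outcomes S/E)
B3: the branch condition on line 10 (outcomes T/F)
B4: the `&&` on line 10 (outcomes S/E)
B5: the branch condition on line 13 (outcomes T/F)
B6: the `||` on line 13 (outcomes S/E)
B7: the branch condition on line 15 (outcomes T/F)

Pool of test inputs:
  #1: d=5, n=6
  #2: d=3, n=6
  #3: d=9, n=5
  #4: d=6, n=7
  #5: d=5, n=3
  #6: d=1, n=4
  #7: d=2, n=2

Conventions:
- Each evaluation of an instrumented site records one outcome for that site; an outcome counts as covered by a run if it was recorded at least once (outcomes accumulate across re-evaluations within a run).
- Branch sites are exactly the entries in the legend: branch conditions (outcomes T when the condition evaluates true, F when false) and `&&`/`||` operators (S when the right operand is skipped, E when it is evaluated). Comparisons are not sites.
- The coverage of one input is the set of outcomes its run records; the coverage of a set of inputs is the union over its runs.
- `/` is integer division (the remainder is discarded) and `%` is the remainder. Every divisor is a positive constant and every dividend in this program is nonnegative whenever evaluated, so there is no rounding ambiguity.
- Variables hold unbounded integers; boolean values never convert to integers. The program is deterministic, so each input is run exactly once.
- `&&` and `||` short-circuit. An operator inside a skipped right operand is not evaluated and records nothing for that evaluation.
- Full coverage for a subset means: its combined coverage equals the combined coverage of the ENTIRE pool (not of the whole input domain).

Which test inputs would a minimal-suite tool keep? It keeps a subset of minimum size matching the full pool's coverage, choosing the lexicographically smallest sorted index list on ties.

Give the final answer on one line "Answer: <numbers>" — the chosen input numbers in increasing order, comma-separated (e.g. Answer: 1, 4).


input #1, d=5, n=6: events B2->S, B1->T, B4->E, B3->T; outcomes B1=T, B2=S, B3=T, B4=E
input #2, d=3, n=6: events B2->S, B1->T, B4->E, B3->T; outcomes B1=T, B2=S, B3=T, B4=E
input #3, d=9, n=5: events B2->E, B1->F, B4->E, B3->T; outcomes B1=F, B2=E, B3=T, B4=E
input #4, d=6, n=7: events B2->S, B1->T, B4->E, B3->F, B6->E, B5->F, B7->F; outcomes B1=T, B2=S, B3=F, B4=E, B5=F, B6=E, B7=F
input #5, d=5, n=3: events B2->E, B1->F, B4->S, B3->F, B6->S, B5->T; outcomes B1=F, B2=E, B3=F, B4=S, B5=T, B6=S
input #6, d=1, n=4: events B2->E, B1->T, B4->E, B3->T; outcomes B1=T, B2=E, B3=T, B4=E
input #7, d=2, n=2: events B2->E, B1->F, B4->E, B3->T; outcomes B1=F, B2=E, B3=T, B4=E
together the pool reaches 13 outcomes: B1=T, B1=F, B2=S, B2=E, B3=T, B3=F, B4=S, B4=E, B5=T, B5=F, B6=S, B6=E, B7=F
no size-1 subset reaches all 13 outcomes (best union: 7/13)
no size-2 subset reaches all 13 outcomes (best union: 12/13)
inputs {1, 4, 5} (size 3) cover everything; no size-3 subset with a lexicographically smaller index list covers all 13
Answer: 1, 4, 5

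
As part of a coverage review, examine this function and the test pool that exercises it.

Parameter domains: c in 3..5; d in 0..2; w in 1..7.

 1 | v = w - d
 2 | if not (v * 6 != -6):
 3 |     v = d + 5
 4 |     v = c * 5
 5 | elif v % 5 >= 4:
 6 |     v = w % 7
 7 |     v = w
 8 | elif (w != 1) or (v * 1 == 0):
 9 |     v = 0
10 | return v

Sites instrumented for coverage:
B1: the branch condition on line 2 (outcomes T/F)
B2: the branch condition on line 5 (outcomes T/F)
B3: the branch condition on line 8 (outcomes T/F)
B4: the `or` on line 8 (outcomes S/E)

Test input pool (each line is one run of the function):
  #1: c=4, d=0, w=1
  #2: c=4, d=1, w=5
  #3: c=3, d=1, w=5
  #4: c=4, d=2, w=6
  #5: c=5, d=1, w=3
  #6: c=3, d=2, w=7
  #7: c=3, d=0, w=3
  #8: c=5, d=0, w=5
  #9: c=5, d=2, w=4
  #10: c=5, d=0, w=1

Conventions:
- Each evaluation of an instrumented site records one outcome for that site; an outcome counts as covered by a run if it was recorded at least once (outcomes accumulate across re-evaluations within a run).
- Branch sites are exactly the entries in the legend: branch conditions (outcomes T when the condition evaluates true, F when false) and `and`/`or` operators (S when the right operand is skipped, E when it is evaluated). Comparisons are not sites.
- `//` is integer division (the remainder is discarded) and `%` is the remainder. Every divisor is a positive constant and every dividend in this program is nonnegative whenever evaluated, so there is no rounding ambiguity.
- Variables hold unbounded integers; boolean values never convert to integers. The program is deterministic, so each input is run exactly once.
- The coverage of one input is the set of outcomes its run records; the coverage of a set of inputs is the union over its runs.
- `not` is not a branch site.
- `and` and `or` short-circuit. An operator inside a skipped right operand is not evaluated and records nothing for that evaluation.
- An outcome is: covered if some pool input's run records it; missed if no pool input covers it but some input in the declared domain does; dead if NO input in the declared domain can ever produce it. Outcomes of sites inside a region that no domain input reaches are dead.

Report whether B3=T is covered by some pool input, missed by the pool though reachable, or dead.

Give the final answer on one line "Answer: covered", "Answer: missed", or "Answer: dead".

B3=T is recorded by pool input(s) 5, 6, 7, 8, 9 -> covered

Answer: covered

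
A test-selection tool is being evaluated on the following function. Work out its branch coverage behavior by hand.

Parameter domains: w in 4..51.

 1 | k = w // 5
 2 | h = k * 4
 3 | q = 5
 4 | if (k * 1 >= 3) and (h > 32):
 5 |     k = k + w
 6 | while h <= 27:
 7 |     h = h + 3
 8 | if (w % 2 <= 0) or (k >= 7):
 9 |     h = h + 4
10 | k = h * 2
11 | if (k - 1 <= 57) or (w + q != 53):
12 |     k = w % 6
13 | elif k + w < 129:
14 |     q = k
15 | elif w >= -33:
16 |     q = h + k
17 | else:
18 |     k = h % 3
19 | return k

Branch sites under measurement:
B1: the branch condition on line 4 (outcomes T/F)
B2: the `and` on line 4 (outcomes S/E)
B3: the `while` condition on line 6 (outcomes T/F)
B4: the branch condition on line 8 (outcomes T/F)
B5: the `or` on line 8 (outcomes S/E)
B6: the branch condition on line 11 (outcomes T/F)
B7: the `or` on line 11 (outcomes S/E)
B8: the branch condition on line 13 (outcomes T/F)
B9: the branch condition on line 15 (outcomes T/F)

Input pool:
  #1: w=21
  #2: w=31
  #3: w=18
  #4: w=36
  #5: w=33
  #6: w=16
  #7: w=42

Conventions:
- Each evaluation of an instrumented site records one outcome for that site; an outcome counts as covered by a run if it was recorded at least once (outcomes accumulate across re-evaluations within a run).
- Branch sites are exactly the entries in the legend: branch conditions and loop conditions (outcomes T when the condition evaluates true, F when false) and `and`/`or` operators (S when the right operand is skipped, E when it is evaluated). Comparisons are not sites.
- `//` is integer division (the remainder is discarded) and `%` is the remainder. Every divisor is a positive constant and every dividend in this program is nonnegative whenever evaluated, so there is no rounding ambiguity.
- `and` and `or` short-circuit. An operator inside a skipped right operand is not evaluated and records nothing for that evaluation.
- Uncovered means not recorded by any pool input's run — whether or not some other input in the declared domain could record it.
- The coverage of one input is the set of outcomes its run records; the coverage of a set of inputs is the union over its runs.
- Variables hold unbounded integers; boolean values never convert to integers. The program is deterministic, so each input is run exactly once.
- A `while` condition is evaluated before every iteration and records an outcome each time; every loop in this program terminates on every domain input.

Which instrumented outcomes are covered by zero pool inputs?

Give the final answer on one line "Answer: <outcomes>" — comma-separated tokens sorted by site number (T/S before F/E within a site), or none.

test 1 (w=21) fires B2->E, B1->F, B3->T, B3->T, B3->T, B3->T, B3->F, B5->E, B4->F, B7->S, B6->T; hits B1=F, B2=E, B3=T, B3=F, B4=F, B5=E, B6=T, B7=S
test 2 (w=31) fires B2->E, B1->F, B3->T, B3->T, B3->F, B5->E, B4->F, B7->E, B6->T; hits B1=F, B2=E, B3=T, B3=F, B4=F, B5=E, B6=T, B7=E
test 3 (w=18) fires B2->E, B1->F, B3->T, B3->T, B3->T, B3->T, B3->T, B3->T, B3->F, B5->S, B4->T, B7->E, B6->T; hits B1=F, B2=E, B3=T, B3=F, B4=T, B5=S, B6=T, B7=E
test 4 (w=36) fires B2->E, B1->F, B3->F, B5->S, B4->T, B7->E, B6->T; hits B1=F, B2=E, B3=F, B4=T, B5=S, B6=T, B7=E
test 5 (w=33) fires B2->E, B1->F, B3->T, B3->T, B3->F, B5->E, B4->F, B7->E, B6->T; hits B1=F, B2=E, B3=T, B3=F, B4=F, B5=E, B6=T, B7=E
test 6 (w=16) fires B2->E, B1->F, B3->T, B3->T, B3->T, B3->T, B3->T, B3->T, B3->F, B5->S, B4->T, B7->E, B6->T; hits B1=F, B2=E, B3=T, B3=F, B4=T, B5=S, B6=T, B7=E
test 7 (w=42) fires B2->E, B1->F, B3->F, B5->S, B4->T, B7->E, B6->T; hits B1=F, B2=E, B3=F, B4=T, B5=S, B6=T, B7=E
union over the pool: B1=F, B2=E, B3=T, B3=F, B4=T, B4=F, B5=S, B5=E, B6=T, B7=S, B7=E
uncovered (7 of 18): B1=T, B2=S, B6=F, B8=T, B8=F, B9=T, B9=F

Answer: B1=T, B2=S, B6=F, B8=T, B8=F, B9=T, B9=F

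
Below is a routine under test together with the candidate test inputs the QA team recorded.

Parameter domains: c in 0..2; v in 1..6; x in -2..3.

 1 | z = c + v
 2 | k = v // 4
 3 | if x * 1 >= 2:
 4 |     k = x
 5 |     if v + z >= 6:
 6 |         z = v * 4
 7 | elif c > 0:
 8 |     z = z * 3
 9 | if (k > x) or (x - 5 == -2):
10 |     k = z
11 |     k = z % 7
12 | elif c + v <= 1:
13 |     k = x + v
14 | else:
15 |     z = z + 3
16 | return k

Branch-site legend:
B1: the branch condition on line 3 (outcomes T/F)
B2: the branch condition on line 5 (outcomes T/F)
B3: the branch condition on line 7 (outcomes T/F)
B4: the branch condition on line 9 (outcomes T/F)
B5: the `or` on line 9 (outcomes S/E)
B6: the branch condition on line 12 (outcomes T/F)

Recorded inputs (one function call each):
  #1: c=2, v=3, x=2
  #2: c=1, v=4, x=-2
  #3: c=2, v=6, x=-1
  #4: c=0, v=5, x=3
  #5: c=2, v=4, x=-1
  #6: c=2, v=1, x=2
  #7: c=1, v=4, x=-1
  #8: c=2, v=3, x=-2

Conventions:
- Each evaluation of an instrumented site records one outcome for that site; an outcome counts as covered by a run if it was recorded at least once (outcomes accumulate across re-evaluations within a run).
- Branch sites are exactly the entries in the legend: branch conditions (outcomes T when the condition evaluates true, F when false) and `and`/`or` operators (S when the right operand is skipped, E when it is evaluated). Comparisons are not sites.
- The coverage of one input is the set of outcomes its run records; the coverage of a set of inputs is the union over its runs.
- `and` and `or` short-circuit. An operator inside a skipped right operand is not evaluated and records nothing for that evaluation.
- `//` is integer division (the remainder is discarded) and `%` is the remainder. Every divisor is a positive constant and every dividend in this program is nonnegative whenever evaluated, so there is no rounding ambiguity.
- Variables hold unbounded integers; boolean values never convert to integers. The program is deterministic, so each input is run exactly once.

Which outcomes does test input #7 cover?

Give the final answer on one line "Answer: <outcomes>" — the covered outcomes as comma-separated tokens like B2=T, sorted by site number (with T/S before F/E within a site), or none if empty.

Running input #7 (c=1, v=4, x=-1), event by event:
  B1->F, B3->T, B5->S, B4->T
deduplicating events, the covered set is: B1=F, B3=T, B4=T, B5=S

Answer: B1=F, B3=T, B4=T, B5=S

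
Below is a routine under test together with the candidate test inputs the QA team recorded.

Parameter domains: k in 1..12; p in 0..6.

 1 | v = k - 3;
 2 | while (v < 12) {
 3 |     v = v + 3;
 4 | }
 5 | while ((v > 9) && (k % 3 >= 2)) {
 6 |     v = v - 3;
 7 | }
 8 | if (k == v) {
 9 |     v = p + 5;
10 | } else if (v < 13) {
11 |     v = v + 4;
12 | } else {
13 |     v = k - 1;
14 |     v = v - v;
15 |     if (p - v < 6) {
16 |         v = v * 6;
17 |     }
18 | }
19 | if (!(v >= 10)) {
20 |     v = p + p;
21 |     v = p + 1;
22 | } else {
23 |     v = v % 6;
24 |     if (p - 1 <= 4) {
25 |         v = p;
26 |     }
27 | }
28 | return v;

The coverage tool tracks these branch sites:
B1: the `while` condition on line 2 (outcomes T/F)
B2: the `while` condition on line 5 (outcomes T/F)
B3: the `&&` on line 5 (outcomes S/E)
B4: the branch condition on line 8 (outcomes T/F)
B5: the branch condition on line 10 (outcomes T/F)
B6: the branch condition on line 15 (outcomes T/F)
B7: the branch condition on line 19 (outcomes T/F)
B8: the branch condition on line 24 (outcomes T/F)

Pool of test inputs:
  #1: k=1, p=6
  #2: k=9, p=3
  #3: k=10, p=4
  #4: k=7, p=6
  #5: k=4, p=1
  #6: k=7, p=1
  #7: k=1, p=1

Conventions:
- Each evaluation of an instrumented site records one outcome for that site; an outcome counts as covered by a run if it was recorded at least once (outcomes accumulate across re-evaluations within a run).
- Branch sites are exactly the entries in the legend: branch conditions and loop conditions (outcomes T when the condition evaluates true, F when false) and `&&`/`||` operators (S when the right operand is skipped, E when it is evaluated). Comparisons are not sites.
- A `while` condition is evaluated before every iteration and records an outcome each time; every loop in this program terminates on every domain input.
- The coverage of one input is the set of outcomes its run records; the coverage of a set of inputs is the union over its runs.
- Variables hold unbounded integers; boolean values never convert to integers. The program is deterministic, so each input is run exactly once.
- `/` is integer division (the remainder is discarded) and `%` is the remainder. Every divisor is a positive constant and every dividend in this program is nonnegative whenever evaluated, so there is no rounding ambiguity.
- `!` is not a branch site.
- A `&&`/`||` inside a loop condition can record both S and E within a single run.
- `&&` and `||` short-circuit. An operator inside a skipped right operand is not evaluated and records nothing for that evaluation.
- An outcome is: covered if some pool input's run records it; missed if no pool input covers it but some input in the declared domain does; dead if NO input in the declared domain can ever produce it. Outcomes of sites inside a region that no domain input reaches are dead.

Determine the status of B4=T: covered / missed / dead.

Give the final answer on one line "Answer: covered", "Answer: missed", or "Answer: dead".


no pool input records B4=T
but domain input (k=8, p=0) does record it -> reachable, so missed
Answer: missed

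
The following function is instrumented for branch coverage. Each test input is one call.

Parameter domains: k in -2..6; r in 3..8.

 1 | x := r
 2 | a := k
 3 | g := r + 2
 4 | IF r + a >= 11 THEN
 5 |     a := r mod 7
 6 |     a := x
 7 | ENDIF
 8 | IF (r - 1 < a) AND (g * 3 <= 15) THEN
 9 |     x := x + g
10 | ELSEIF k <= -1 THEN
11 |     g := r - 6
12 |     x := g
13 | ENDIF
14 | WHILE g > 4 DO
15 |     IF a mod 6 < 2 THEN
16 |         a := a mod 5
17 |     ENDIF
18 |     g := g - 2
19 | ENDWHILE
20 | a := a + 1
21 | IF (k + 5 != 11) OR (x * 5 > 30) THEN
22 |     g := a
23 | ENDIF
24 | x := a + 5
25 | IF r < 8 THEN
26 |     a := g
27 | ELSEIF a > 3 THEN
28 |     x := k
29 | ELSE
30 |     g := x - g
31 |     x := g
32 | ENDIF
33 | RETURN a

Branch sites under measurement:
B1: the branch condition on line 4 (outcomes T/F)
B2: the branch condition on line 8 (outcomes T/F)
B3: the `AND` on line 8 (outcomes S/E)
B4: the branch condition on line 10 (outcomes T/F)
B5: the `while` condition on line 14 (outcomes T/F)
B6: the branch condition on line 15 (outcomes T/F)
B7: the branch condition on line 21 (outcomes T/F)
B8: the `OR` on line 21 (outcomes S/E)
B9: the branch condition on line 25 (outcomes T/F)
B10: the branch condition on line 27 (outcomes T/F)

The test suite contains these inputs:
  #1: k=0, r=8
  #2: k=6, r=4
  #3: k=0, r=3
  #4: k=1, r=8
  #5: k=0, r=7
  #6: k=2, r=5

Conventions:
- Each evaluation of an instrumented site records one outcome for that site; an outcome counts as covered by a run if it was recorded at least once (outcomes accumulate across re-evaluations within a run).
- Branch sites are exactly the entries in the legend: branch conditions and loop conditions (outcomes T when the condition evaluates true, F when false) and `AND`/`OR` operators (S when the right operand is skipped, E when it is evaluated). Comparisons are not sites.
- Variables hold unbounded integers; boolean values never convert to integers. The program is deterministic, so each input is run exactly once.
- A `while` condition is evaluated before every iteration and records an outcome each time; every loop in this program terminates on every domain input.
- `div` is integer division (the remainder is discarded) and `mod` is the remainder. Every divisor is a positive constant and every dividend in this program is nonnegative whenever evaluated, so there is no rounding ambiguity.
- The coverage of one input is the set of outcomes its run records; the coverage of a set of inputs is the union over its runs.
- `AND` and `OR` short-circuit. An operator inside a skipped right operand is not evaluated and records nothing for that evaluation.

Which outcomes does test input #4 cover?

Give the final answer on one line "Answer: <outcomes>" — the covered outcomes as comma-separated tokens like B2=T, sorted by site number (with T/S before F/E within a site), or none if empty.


Simulating input #4 (k=1, r=8) step by step:
  B1->F, B3->S, B2->F, B4->F, B5->T, B6->T, B5->T, B6->T, B5->T, B6->T
  B5->F, B8->S, B7->T, B9->F, B10->F
distinct outcomes covered: B1=F, B2=F, B3=S, B4=F, B5=T, B5=F, B6=T, B7=T, B8=S, B9=F, B10=F
Answer: B1=F, B2=F, B3=S, B4=F, B5=T, B5=F, B6=T, B7=T, B8=S, B9=F, B10=F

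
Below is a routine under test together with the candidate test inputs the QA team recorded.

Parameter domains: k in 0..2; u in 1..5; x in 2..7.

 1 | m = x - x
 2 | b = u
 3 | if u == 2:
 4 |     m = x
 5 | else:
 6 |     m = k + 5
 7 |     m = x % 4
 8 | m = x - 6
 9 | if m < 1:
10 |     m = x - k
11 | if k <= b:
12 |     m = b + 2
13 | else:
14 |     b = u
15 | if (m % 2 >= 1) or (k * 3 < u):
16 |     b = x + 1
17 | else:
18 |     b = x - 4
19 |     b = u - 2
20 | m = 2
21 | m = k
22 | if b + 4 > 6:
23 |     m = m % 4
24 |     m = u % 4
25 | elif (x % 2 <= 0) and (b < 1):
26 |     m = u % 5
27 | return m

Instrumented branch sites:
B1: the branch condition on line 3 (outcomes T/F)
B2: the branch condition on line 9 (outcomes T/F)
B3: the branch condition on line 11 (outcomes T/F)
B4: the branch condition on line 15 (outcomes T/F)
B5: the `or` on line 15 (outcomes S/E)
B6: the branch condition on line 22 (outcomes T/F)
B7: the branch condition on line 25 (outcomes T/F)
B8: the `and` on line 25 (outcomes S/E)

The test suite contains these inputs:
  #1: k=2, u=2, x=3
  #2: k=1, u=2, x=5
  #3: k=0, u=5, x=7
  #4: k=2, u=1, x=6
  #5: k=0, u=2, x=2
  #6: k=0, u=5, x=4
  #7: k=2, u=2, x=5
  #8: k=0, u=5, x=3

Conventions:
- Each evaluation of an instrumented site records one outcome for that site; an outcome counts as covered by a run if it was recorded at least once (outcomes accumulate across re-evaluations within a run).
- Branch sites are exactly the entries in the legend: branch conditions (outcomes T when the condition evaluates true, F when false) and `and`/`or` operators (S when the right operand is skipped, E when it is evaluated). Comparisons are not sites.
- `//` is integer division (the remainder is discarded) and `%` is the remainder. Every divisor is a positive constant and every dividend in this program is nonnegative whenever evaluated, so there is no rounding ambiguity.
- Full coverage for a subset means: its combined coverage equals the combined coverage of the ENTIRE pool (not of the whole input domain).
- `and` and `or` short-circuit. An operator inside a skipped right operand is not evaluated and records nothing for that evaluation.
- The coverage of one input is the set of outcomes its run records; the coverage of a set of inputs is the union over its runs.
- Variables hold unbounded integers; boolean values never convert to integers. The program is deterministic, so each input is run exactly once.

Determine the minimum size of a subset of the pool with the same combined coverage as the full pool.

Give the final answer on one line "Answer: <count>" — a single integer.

input #1, k=2, u=2, x=3: outcomes B1=T, B2=T, B3=T, B4=F, B5=E, B6=F, B7=F, B8=S
input #2, k=1, u=2, x=5: outcomes B1=T, B2=T, B3=T, B4=F, B5=E, B6=F, B7=F, B8=S
input #3, k=0, u=5, x=7: outcomes B1=F, B2=F, B3=T, B4=T, B5=S, B6=T
input #4, k=2, u=1, x=6: outcomes B1=F, B2=T, B3=F, B4=F, B5=E, B6=F, B7=T, B8=E
input #5, k=0, u=2, x=2: outcomes B1=T, B2=T, B3=T, B4=T, B5=E, B6=T
input #6, k=0, u=5, x=4: outcomes B1=F, B2=T, B3=T, B4=T, B5=S, B6=T
input #7, k=2, u=2, x=5: outcomes B1=T, B2=T, B3=T, B4=F, B5=E, B6=F, B7=F, B8=S
input #8, k=0, u=5, x=3: outcomes B1=F, B2=T, B3=T, B4=T, B5=S, B6=T
the full pool covers 16 outcomes: B1=T, B1=F, B2=T, B2=F, B3=T, B3=F, B4=T, B4=F, B5=S, B5=E, B6=T, B6=F, B7=T, B7=F, B8=S, B8=E
no size-1 subset reaches all 16 outcomes (best union: 8/16)
no size-2 subset reaches all 16 outcomes (best union: 13/16)
at size 3, {1, 3, 4} reaches all 16 outcomes; every lexicographically earlier size-3 subset fails

Answer: 3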